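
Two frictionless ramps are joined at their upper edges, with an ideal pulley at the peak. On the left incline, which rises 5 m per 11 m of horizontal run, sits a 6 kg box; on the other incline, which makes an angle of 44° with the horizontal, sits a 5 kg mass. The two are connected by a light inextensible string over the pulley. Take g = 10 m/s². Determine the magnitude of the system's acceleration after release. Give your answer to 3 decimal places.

Resolve each weight along its own incline: the 6 kg mass has component 6 × 10 × sin 24.44° = 24.828 N down its slope, and the 5 kg mass has 5 × 10 × sin 44° = 34.733 N down its slope.
The 5 kg side's 34.733 N exceeds the other side's 24.828 N, so that mass slides down and the 6 kg mass slides up. Taking that direction as positive, Newton's second law for the whole system gives 34.733 − 24.828 = (6 + 5) a, so a = 9.905 / 11 = 0.9005 m/s².

0.900 m/s²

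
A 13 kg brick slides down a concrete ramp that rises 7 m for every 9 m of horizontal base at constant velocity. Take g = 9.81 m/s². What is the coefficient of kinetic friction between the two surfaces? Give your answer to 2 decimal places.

0.78

At constant velocity the net force along the incline is zero: mg sin 37.87° = μ mg cos 37.87°.
So μ = tan 37.87° = 0.6139 / 0.7894 = 0.7777.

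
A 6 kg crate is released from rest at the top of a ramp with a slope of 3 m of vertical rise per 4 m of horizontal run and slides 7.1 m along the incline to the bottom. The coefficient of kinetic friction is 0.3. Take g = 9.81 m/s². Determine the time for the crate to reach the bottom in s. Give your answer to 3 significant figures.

2.01 s

The weight component along the incline is mg sin 36.87° = 35.316 N and the normal force is N = mg cos 36.87° = 47.088 N.
Friction up the slope is f = μN = 0.3 × 47.088 = 14.126 N, so the net downslope force is 35.316 − 14.126 = 21.190 N and a = 21.190 / 6 = 3.5317 m/s².
Starting from rest, L = ½at², so t = √(2L/a) = √(2 × 7.1 / 3.5317) = 2.0052 s.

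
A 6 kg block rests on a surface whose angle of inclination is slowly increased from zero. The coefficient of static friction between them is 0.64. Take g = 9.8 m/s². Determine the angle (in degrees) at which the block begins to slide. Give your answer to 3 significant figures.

At the threshold of sliding, static friction is at its maximum μ_s N and exactly balances the weight component along the incline: mg sin θ = μ_s mg cos θ.
Hence tan θ = μ_s = 0.64, so θ = arctan(0.64) = 32.6192°.

32.6°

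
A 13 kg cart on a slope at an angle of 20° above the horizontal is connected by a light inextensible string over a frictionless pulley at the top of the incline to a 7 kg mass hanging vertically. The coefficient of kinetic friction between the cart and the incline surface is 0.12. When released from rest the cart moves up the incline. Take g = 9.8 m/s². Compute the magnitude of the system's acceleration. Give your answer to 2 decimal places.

For the cart on the incline: the weight component along the slope is m₁g sin 20° = 13 × 9.8 × 0.3420 = 43.571 N and the normal force is N = m₁g cos 20° = 119.717 N.
Kinetic friction opposes the cart's motion up the incline: f = μN = 0.12 × 119.717 = 14.366 N acting down the slope.
Newton's second law for the cart (up-slope positive): T − 43.571 − 14.366 = 13 a. For the hanging mass (downward positive): 7 × 9.8 − T = 7 a.
Adding the two equations eliminates T: 10.663 = 20 a, so a = 0.5332 m/s².

0.53 m/s²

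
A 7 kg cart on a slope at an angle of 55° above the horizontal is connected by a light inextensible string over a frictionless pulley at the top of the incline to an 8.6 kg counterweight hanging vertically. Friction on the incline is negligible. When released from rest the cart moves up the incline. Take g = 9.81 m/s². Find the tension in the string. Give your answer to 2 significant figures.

For the cart on the incline: the weight component along the slope is m₁g sin 55° = 7 × 9.81 × 0.8192 = 56.254 N and the normal force is N = m₁g cos 55° = 39.387 N.
Newton's second law for the cart (up-slope positive): T − 56.254 = 7 a. For the hanging counterweight (downward positive): 8.6 × 9.81 − T = 8.6 a.
Adding the two equations eliminates T: 28.112 = 15.6 a, so a = 1.8021 m/s².
Then from the hanging counterweight's equation, T = 8.6 × (9.81 − 1.8021) = 68.868 N.

69 N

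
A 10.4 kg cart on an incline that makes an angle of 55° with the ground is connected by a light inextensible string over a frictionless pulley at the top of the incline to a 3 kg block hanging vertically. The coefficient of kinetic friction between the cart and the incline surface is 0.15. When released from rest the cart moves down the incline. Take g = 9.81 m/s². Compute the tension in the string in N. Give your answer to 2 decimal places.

39.59 N

For the cart on the incline: the weight component along the slope is m₁g sin 55° = 10.4 × 9.81 × 0.8192 = 83.578 N and the normal force is N = m₁g cos 55° = 58.519 N.
Kinetic friction opposes the cart's motion down the incline: f = μN = 0.15 × 58.519 = 8.778 N acting up the slope.
Newton's second law for the cart (down-slope positive): 83.578 − 8.778 − T = 10.4 a. For the hanging block (upward positive): T − 3 × 9.81 = 3 a.
Adding the two equations eliminates T: 45.370 = 13.4 a, so a = 3.3858 m/s².
Then from the hanging block's equation, T = 3 × (9.81 + 3.3858) = 39.587 N.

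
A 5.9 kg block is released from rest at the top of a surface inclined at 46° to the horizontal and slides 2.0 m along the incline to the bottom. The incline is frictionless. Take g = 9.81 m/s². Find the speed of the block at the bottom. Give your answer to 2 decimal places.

5.31 m/s

The weight component along the incline is mg sin 46° = 41.635 N and the normal force is N = mg cos 46° = 40.206 N.
With no friction, a = g sin 46° = 7.0567 m/s².
Starting from rest over a distance of 2.0 m, v² = 2aL = 2 × 7.0567 × 2.0 = 28.2268, so v = 5.3129 m/s.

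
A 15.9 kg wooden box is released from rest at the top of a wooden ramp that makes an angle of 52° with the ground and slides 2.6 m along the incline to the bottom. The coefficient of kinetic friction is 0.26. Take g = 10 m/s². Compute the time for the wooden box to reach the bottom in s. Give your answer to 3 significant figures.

The weight component along the incline is mg sin 52° = 125.294 N and the normal force is N = mg cos 52° = 97.890 N.
Friction up the slope is f = μN = 0.26 × 97.890 = 25.451 N, so the net downslope force is 125.294 − 25.451 = 99.843 N and a = 99.843 / 15.9 = 6.2794 m/s².
Starting from rest, L = ½at², so t = √(2L/a) = √(2 × 2.6 / 6.2794) = 0.9100 s.

0.910 s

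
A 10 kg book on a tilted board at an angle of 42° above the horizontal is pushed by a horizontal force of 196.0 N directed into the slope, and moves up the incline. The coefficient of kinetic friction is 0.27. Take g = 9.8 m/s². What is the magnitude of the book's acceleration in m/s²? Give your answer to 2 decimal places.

The horizontal push has components F cos 42° = 196.0 × 0.7431 = 145.648 N up the incline and F sin 42° = 196.0 × 0.6691 = 131.144 N pressing into the surface.
The normal force is therefore N = mg cos 42° + F sin 42° = 72.824 + 131.144 = 203.968 N, and kinetic friction down the slope is μN = 0.27 × 203.968 = 55.071 N.
Along the incline: F cos 42° − mg sin 42° − μN = ma, so 145.648 − 65.572 − 55.071 = 10 a, giving a = 2.5005 m/s².

2.50 m/s²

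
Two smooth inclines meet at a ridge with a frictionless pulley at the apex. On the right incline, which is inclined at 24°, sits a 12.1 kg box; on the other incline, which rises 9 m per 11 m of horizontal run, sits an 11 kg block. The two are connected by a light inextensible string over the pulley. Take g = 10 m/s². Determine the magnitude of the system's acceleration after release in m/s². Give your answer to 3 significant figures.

0.885 m/s²

Resolve each weight along its own incline: the 12.1 kg mass has component 12.1 × 10 × sin 24° = 49.215 N down its slope, and the 11 kg mass has 11 × 10 × sin 39.29° = 69.656 N down its slope.
The 11 kg side's 69.656 N exceeds the other side's 49.215 N, so that mass slides down and the 12.1 kg mass slides up. Taking that direction as positive, Newton's second law for the whole system gives 69.656 − 49.215 = (12.1 + 11) a, so a = 20.441 / 23.1 = 0.8849 m/s².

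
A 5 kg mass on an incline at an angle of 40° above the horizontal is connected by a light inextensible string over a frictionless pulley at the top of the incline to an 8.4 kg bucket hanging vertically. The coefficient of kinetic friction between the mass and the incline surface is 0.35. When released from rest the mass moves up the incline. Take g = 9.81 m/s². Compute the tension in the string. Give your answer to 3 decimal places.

58.756 N

For the mass on the incline: the weight component along the slope is m₁g sin 40° = 5 × 9.81 × 0.6428 = 31.529 N and the normal force is N = m₁g cos 40° = 37.574 N.
Kinetic friction opposes the mass's motion up the incline: f = μN = 0.35 × 37.574 = 13.151 N acting down the slope.
Newton's second law for the mass (up-slope positive): T − 31.529 − 13.151 = 5 a. For the hanging bucket (downward positive): 8.4 × 9.81 − T = 8.4 a.
Adding the two equations eliminates T: 37.724 = 13.4 a, so a = 2.8152 m/s².
Then from the hanging bucket's equation, T = 8.4 × (9.81 − 2.8152) = 58.756 N.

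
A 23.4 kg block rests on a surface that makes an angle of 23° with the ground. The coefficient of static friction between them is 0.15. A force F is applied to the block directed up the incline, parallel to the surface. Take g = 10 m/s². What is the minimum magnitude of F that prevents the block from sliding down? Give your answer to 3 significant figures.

The normal force is N = mg cos 23° = 215.398 N. With F at its minimum the block is on the verge of sliding down, so static friction is at its maximum μ_s N = 0.15 × 215.398 = 32.310 N and acts up the slope.
Equilibrium along the incline: F + μ_s N = mg sin 23°, so F = 91.431 − 32.310 = 59.121 N.

59.1 N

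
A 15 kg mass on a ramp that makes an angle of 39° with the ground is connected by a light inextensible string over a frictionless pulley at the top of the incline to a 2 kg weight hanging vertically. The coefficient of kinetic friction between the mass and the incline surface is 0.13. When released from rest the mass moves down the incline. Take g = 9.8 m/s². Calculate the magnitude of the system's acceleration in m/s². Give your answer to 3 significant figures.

For the mass on the incline: the weight component along the slope is m₁g sin 39° = 15 × 9.8 × 0.6293 = 92.507 N and the normal force is N = m₁g cos 39° = 114.240 N.
Kinetic friction opposes the mass's motion down the incline: f = μN = 0.13 × 114.240 = 14.851 N acting up the slope.
Newton's second law for the mass (down-slope positive): 92.507 − 14.851 − T = 15 a. For the hanging weight (upward positive): T − 2 × 9.8 = 2 a.
Adding the two equations eliminates T: 58.056 = 17 a, so a = 3.4151 m/s².

3.42 m/s²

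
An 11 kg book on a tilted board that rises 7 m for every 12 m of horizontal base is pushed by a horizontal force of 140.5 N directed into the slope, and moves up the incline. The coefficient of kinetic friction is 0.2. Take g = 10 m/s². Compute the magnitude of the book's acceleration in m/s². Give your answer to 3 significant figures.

2.98 m/s²

The horizontal push has components F cos 30.26° = 140.5 × 0.8638 = 121.364 N up the incline and F sin 30.26° = 140.5 × 0.5039 = 70.798 N pressing into the surface.
The normal force is therefore N = mg cos 30.26° + F sin 30.26° = 95.018 + 70.798 = 165.816 N, and kinetic friction down the slope is μN = 0.2 × 165.816 = 33.163 N.
Along the incline: F cos 30.26° − mg sin 30.26° − μN = ma, so 121.364 − 55.429 − 33.163 = 11 a, giving a = 2.9793 m/s².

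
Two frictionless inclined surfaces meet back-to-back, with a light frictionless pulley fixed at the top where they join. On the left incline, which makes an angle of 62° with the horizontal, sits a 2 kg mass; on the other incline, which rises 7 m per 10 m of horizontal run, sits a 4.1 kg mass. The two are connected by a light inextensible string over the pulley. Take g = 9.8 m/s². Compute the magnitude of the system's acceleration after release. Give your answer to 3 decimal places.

Resolve each weight along its own incline: the 2 kg mass has component 2 × 9.8 × sin 62° = 17.306 N down its slope, and the 4.1 kg mass has 4.1 × 9.8 × sin 34.99° = 23.042 N down its slope.
The 4.1 kg side's 23.042 N exceeds the other side's 17.306 N, so that mass slides down and the 2 kg mass slides up. Taking that direction as positive, Newton's second law for the whole system gives 23.042 − 17.306 = (2 + 4.1) a, so a = 5.736 / 6.1 = 0.9403 m/s².

0.940 m/s²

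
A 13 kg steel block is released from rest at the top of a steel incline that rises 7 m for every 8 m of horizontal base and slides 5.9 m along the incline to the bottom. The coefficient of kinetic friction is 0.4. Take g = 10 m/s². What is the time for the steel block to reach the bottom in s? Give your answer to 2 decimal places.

1.82 s

The weight component along the incline is mg sin 41.19° = 85.606 N and the normal force is N = mg cos 41.19° = 97.835 N.
Friction up the slope is f = μN = 0.4 × 97.835 = 39.134 N, so the net downslope force is 85.606 − 39.134 = 46.472 N and a = 46.472 / 13 = 3.5748 m/s².
Starting from rest, L = ½at², so t = √(2L/a) = √(2 × 5.9 / 3.5748) = 1.8168 s.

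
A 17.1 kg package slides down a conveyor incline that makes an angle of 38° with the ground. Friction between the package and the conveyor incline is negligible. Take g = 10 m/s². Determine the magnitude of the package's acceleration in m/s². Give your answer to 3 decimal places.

6.157 m/s²

Resolving the weight along the incline: the component pulling the package down the slope is mg sin 38° = 17.1 × 10 × 0.6157 = 105.285 N, and the normal force is N = mg cos 38° = 17.1 × 10 × 0.7880 = 134.748 N.
With no friction the net force along the incline is 105.285 N, so a = g sin 38° = 105.285 / 17.1 = 6.1570 m/s².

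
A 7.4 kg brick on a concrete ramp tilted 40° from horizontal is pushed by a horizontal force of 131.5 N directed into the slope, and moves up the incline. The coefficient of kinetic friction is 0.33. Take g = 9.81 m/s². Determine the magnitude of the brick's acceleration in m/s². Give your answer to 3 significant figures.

1.06 m/s²

The horizontal push has components F cos 40° = 131.5 × 0.7660 = 100.729 N up the incline and F sin 40° = 131.5 × 0.6428 = 84.528 N pressing into the surface.
The normal force is therefore N = mg cos 40° + F sin 40° = 55.607 + 84.528 = 140.135 N, and kinetic friction down the slope is μN = 0.33 × 140.135 = 46.245 N.
Along the incline: F cos 40° − mg sin 40° − μN = ma, so 100.729 − 46.663 − 46.245 = 7.4 a, giving a = 1.0569 m/s².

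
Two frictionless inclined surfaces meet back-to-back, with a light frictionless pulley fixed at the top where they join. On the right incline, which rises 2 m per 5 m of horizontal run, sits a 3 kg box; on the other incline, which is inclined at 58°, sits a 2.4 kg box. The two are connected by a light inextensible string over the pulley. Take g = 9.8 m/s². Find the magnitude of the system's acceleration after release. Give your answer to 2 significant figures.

1.7 m/s²

Resolve each weight along its own incline: the 3 kg mass has component 3 × 9.8 × sin 21.80° = 10.919 N down its slope, and the 2.4 kg mass has 2.4 × 9.8 × sin 58° = 19.946 N down its slope.
The 2.4 kg side's 19.946 N exceeds the other side's 10.919 N, so that mass slides down and the 3 kg mass slides up. Taking that direction as positive, Newton's second law for the whole system gives 19.946 − 10.919 = (3 + 2.4) a, so a = 9.027 / 5.4 = 1.6717 m/s².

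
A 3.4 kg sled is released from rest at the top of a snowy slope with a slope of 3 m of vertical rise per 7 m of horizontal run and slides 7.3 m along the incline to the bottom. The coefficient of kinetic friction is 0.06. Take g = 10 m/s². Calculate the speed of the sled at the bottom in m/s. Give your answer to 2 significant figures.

7.0 m/s

The weight component along the incline is mg sin 23.20° = 13.393 N and the normal force is N = mg cos 23.20° = 31.251 N.
Friction up the slope is f = μN = 0.06 × 31.251 = 1.875 N, so the net downslope force is 13.393 − 1.875 = 11.518 N and a = 11.518 / 3.4 = 3.3876 m/s².
Starting from rest over a distance of 7.3 m, v² = 2aL = 2 × 3.3876 × 7.3 = 49.4590, so v = 7.0327 m/s.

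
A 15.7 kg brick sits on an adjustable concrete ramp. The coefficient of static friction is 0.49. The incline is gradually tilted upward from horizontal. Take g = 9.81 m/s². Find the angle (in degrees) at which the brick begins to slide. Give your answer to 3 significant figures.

26.1°

At the threshold of sliding, static friction is at its maximum μ_s N and exactly balances the weight component along the incline: mg sin θ = μ_s mg cos θ.
Hence tan θ = μ_s = 0.49, so θ = arctan(0.49) = 26.1049°.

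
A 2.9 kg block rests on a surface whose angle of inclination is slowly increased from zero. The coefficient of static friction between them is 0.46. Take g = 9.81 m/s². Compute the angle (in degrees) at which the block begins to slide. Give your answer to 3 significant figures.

At the threshold of sliding, static friction is at its maximum μ_s N and exactly balances the weight component along the incline: mg sin θ = μ_s mg cos θ.
Hence tan θ = μ_s = 0.46, so θ = arctan(0.46) = 24.7024°.

24.7°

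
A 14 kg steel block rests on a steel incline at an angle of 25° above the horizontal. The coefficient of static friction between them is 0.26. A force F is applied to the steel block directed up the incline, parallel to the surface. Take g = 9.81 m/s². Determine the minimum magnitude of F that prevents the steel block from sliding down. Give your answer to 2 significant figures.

26 N

The normal force is N = mg cos 25° = 124.472 N. With F at its minimum the steel block is on the verge of sliding down, so static friction is at its maximum μ_s N = 0.26 × 124.472 = 32.363 N and acts up the slope.
Equilibrium along the incline: F + μ_s N = mg sin 25°, so F = 58.042 − 32.363 = 25.679 N.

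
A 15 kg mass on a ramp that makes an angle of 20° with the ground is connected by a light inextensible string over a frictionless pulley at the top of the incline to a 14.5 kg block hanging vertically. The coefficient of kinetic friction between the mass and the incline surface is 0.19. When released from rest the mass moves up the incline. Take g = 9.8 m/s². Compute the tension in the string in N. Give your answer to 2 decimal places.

109.87 N

For the mass on the incline: the weight component along the slope is m₁g sin 20° = 15 × 9.8 × 0.3420 = 50.274 N and the normal force is N = m₁g cos 20° = 138.135 N.
Kinetic friction opposes the mass's motion up the incline: f = μN = 0.19 × 138.135 = 26.246 N acting down the slope.
Newton's second law for the mass (up-slope positive): T − 50.274 − 26.246 = 15 a. For the hanging block (downward positive): 14.5 × 9.8 − T = 14.5 a.
Adding the two equations eliminates T: 65.580 = 29.5 a, so a = 2.2231 m/s².
Then from the hanging block's equation, T = 14.5 × (9.8 − 2.2231) = 109.865 N.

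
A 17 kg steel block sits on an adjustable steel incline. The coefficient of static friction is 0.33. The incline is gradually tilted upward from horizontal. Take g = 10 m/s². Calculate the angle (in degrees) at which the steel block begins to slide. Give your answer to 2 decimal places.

18.26°

At the threshold of sliding, static friction is at its maximum μ_s N and exactly balances the weight component along the incline: mg sin θ = μ_s mg cos θ.
Hence tan θ = μ_s = 0.33, so θ = arctan(0.33) = 18.2629°.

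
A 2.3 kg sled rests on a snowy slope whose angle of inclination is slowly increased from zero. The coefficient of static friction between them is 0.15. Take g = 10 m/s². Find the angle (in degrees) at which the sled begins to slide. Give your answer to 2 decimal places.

8.53°

At the threshold of sliding, static friction is at its maximum μ_s N and exactly balances the weight component along the incline: mg sin θ = μ_s mg cos θ.
Hence tan θ = μ_s = 0.15, so θ = arctan(0.15) = 8.5308°.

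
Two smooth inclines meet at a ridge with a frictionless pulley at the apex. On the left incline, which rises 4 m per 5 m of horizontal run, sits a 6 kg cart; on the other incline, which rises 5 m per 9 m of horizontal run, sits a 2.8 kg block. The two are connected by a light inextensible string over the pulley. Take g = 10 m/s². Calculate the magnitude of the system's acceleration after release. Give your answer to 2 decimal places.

Resolve each weight along its own incline: the 6 kg mass has component 6 × 10 × sin 38.66° = 37.482 N down its slope, and the 2.8 kg mass has 2.8 × 10 × sin 29.05° = 13.598 N down its slope.
The 6 kg side's 37.482 N exceeds the other side's 13.598 N, so that mass slides down and the 2.8 kg mass slides up. Taking that direction as positive, Newton's second law for the whole system gives 37.482 − 13.598 = (6 + 2.8) a, so a = 23.884 / 8.8 = 2.7141 m/s².

2.71 m/s²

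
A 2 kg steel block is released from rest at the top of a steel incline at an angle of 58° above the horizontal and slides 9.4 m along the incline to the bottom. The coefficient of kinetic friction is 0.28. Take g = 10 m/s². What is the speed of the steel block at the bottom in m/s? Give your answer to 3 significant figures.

The weight component along the incline is mg sin 58° = 16.961 N and the normal force is N = mg cos 58° = 10.598 N.
Friction up the slope is f = μN = 0.28 × 10.598 = 2.967 N, so the net downslope force is 16.961 − 2.967 = 13.994 N and a = 13.994 / 2 = 6.9970 m/s².
Starting from rest over a distance of 9.4 m, v² = 2aL = 2 × 6.9970 × 9.4 = 131.5436, so v = 11.4692 m/s.

11.5 m/s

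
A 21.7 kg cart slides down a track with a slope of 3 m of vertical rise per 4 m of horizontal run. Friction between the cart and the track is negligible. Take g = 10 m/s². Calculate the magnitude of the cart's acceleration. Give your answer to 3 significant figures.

Resolving the weight along the incline: the component pulling the cart down the slope is mg sin 36.87° = 21.7 × 10 × 0.6000 = 130.200 N, and the normal force is N = mg cos 36.87° = 21.7 × 10 × 0.8000 = 173.600 N.
With no friction the net force along the incline is 130.200 N, so a = g sin 36.87° = 130.200 / 21.7 = 6.0000 m/s².

6.00 m/s²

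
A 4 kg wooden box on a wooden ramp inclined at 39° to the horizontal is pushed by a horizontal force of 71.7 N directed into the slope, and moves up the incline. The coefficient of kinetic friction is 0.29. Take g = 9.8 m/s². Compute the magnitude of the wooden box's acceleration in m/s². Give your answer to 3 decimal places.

2.283 m/s²

The horizontal push has components F cos 39° = 71.7 × 0.7771 = 55.718 N up the incline and F sin 39° = 71.7 × 0.6293 = 45.121 N pressing into the surface.
The normal force is therefore N = mg cos 39° + F sin 39° = 30.462 + 45.121 = 75.583 N, and kinetic friction down the slope is μN = 0.29 × 75.583 = 21.919 N.
Along the incline: F cos 39° − mg sin 39° − μN = ma, so 55.718 − 24.669 − 21.919 = 4 a, giving a = 2.2825 m/s².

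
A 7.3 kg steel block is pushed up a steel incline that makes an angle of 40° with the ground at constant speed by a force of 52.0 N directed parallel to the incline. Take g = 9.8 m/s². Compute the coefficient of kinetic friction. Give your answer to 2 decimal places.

At constant speed ΣF = 0 along the incline. The applied 52.0 N acts up the slope; the weight component mg sin 40° = 45.985 N and kinetic friction μN both act down the slope.
So 52.0 = 45.985 + μ × 54.803, giving μ = (52.0 − 45.985) / 54.803 = 0.1098.

0.11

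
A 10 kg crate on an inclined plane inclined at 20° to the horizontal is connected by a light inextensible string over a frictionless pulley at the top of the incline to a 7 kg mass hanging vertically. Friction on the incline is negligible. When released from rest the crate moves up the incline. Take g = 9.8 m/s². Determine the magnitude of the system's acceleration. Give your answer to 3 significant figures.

2.06 m/s²

For the crate on the incline: the weight component along the slope is m₁g sin 20° = 10 × 9.8 × 0.3420 = 33.516 N and the normal force is N = m₁g cos 20° = 92.090 N.
Newton's second law for the crate (up-slope positive): T − 33.516 = 10 a. For the hanging mass (downward positive): 7 × 9.8 − T = 7 a.
Adding the two equations eliminates T: 35.084 = 17 a, so a = 2.0638 m/s².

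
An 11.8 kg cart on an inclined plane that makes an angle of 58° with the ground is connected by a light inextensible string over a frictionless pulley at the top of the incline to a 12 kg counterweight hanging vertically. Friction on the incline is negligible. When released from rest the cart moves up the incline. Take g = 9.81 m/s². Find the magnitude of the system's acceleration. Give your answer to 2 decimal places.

For the cart on the incline: the weight component along the slope is m₁g sin 58° = 11.8 × 9.81 × 0.8480 = 98.163 N and the normal force is N = m₁g cos 58° = 61.342 N.
Newton's second law for the cart (up-slope positive): T − 98.163 = 11.8 a. For the hanging counterweight (downward positive): 12 × 9.81 − T = 12 a.
Adding the two equations eliminates T: 19.557 = 23.8 a, so a = 0.8217 m/s².

0.82 m/s²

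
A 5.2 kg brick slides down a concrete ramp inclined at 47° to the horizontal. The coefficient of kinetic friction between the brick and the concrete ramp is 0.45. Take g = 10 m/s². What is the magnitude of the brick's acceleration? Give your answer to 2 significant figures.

4.2 m/s²

Resolving the weight along the incline: the component pulling the brick down the slope is mg sin 47° = 5.2 × 10 × 0.7314 = 38.033 N, and the normal force is N = mg cos 47° = 5.2 × 10 × 0.6820 = 35.464 N.
Kinetic friction acts up the slope with magnitude f = μN = 0.45 × 35.464 = 15.959 N.
Net force along the incline is 38.033 − 15.959 = 22.074 N, so a = 22.074 / 5.2 = 4.2450 m/s².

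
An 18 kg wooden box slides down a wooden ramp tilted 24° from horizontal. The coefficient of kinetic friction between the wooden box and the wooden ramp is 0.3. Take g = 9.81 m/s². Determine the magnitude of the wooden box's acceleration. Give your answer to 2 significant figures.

1.3 m/s²

Resolving the weight along the incline: the component pulling the wooden box down the slope is mg sin 24° = 18 × 9.81 × 0.4067 = 71.815 N, and the normal force is N = mg cos 24° = 18 × 9.81 × 0.9135 = 161.306 N.
Kinetic friction acts up the slope with magnitude f = μN = 0.3 × 161.306 = 48.392 N.
Net force along the incline is 71.815 − 48.392 = 23.423 N, so a = 23.423 / 18 = 1.3013 m/s².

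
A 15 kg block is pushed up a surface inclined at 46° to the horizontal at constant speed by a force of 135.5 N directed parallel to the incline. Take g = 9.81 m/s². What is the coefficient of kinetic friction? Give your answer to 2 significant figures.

0.29

At constant speed ΣF = 0 along the incline. The applied 135.5 N acts up the slope; the weight component mg sin 46° = 105.851 N and kinetic friction μN both act down the slope.
So 135.5 = 105.851 + μ × 102.219, giving μ = (135.5 − 105.851) / 102.219 = 0.2901.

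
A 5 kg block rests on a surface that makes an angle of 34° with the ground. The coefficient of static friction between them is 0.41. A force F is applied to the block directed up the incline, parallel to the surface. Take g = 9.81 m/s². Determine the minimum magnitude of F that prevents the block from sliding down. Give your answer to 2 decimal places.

10.76 N

The normal force is N = mg cos 34° = 40.664 N. With F at its minimum the block is on the verge of sliding down, so static friction is at its maximum μ_s N = 0.41 × 40.664 = 16.672 N and acts up the slope.
Equilibrium along the incline: F + μ_s N = mg sin 34°, so F = 27.428 − 16.672 = 10.756 N.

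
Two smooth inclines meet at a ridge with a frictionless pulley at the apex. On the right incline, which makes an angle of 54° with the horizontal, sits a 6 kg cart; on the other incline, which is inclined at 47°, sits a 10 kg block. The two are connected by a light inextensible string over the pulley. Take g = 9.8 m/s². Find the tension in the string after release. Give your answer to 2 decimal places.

Resolve each weight along its own incline: the 6 kg mass has component 6 × 9.8 × sin 54° = 47.570 N down its slope, and the 10 kg mass has 10 × 9.8 × sin 47° = 71.673 N down its slope.
The 10 kg side's 71.673 N exceeds the other side's 47.570 N, so that mass slides down and the 6 kg mass slides up. Taking that direction as positive, Newton's second law for the whole system gives 71.673 − 47.570 = (6 + 10) a, so a = 24.103 / 16 = 1.5064 m/s².
For the 6 kg mass (up-slope positive): T − 47.570 = 6 × 1.5064, so T = 56.608 N.

56.61 N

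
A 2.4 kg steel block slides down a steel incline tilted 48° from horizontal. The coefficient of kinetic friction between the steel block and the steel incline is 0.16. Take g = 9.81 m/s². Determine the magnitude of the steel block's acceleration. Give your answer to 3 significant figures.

Resolving the weight along the incline: the component pulling the steel block down the slope is mg sin 48° = 2.4 × 9.81 × 0.7431 = 17.496 N, and the normal force is N = mg cos 48° = 2.4 × 9.81 × 0.6691 = 15.753 N.
Kinetic friction acts up the slope with magnitude f = μN = 0.16 × 15.753 = 2.520 N.
Net force along the incline is 17.496 − 2.520 = 14.976 N, so a = 14.976 / 2.4 = 6.2400 m/s².

6.24 m/s²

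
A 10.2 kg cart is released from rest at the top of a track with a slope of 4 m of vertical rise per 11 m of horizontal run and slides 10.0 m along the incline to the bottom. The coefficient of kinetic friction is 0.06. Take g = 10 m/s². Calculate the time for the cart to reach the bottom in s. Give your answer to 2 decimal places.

The weight component along the incline is mg sin 19.98° = 34.858 N and the normal force is N = mg cos 19.98° = 95.859 N.
Friction up the slope is f = μN = 0.06 × 95.859 = 5.752 N, so the net downslope force is 34.858 − 5.752 = 29.106 N and a = 29.106 / 10.2 = 2.8535 m/s².
Starting from rest, L = ½at², so t = √(2L/a) = √(2 × 10.0 / 2.8535) = 2.6474 s.

2.65 s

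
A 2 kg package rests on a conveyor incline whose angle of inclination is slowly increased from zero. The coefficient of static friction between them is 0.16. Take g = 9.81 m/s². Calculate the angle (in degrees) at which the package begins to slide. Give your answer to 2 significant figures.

At the threshold of sliding, static friction is at its maximum μ_s N and exactly balances the weight component along the incline: mg sin θ = μ_s mg cos θ.
Hence tan θ = μ_s = 0.16, so θ = arctan(0.16) = 9.0903°.

9.1°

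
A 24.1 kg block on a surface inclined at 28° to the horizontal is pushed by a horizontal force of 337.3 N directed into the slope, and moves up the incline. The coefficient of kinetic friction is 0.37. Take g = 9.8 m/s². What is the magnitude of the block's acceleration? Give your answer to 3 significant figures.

The horizontal push has components F cos 28° = 337.3 × 0.8829 = 297.802 N up the incline and F sin 28° = 337.3 × 0.4695 = 158.362 N pressing into the surface.
The normal force is therefore N = mg cos 28° + F sin 28° = 208.523 + 158.362 = 366.885 N, and kinetic friction down the slope is μN = 0.37 × 366.885 = 135.747 N.
Along the incline: F cos 28° − mg sin 28° − μN = ma, so 297.802 − 110.887 − 135.747 = 24.1 a, giving a = 2.1232 m/s².

2.12 m/s²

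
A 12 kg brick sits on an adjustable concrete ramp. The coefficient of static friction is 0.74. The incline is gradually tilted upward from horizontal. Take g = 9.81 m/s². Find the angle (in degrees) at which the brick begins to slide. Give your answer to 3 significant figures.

36.5°

At the threshold of sliding, static friction is at its maximum μ_s N and exactly balances the weight component along the incline: mg sin θ = μ_s mg cos θ.
Hence tan θ = μ_s = 0.74, so θ = arctan(0.74) = 36.5014°.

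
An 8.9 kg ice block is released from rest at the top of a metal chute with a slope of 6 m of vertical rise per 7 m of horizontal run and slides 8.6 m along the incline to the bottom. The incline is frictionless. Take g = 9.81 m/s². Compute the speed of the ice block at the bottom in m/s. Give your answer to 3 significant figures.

10.5 m/s

The weight component along the incline is mg sin 40.60° = 56.820 N and the normal force is N = mg cos 40.60° = 66.290 N.
With no friction, a = g sin 40.60° = 6.3843 m/s².
Starting from rest over a distance of 8.6 m, v² = 2aL = 2 × 6.3843 × 8.6 = 109.8100, so v = 10.4790 m/s.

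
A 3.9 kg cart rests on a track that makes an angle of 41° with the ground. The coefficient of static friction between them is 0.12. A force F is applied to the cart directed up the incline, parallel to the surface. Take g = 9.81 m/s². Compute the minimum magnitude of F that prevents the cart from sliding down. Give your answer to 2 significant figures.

The normal force is N = mg cos 41° = 28.874 N. With F at its minimum the cart is on the verge of sliding down, so static friction is at its maximum μ_s N = 0.12 × 28.874 = 3.465 N and acts up the slope.
Equilibrium along the incline: F + μ_s N = mg sin 41°, so F = 25.100 − 3.465 = 21.635 N.

22 N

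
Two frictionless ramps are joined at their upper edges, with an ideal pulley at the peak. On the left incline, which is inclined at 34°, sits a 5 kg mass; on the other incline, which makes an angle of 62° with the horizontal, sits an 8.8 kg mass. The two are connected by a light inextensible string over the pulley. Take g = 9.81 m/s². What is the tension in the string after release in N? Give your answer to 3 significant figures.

45.1 N

Resolve each weight along its own incline: the 5 kg mass has component 5 × 9.81 × sin 34° = 27.428 N down its slope, and the 8.8 kg mass has 8.8 × 9.81 × sin 62° = 76.223 N down its slope.
The 8.8 kg side's 76.223 N exceeds the other side's 27.428 N, so that mass slides down and the 5 kg mass slides up. Taking that direction as positive, Newton's second law for the whole system gives 76.223 − 27.428 = (5 + 8.8) a, so a = 48.795 / 13.8 = 3.5359 m/s².
For the 5 kg mass (up-slope positive): T − 27.428 = 5 × 3.5359, so T = 45.108 N.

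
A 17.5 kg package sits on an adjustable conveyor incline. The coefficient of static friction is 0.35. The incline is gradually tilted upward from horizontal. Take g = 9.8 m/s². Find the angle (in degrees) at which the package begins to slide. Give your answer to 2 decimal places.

At the threshold of sliding, static friction is at its maximum μ_s N and exactly balances the weight component along the incline: mg sin θ = μ_s mg cos θ.
Hence tan θ = μ_s = 0.35, so θ = arctan(0.35) = 19.2900°.

19.29°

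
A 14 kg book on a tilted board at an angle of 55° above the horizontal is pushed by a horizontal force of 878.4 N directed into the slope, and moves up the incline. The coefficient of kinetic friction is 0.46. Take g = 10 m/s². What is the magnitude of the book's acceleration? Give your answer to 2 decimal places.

1.52 m/s²

The horizontal push has components F cos 55° = 878.4 × 0.5736 = 503.850 N up the incline and F sin 55° = 878.4 × 0.8192 = 719.585 N pressing into the surface.
The normal force is therefore N = mg cos 55° + F sin 55° = 80.304 + 719.585 = 799.889 N, and kinetic friction down the slope is μN = 0.46 × 799.889 = 367.949 N.
Along the incline: F cos 55° − mg sin 55° − μN = ma, so 503.850 − 114.688 − 367.949 = 14 a, giving a = 1.5152 m/s².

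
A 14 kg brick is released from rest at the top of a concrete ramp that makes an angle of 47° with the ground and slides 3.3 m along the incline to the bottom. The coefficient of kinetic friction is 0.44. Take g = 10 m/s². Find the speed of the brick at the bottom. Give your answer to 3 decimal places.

5.335 m/s

The weight component along the incline is mg sin 47° = 102.390 N and the normal force is N = mg cos 47° = 95.480 N.
Friction up the slope is f = μN = 0.44 × 95.480 = 42.011 N, so the net downslope force is 102.390 − 42.011 = 60.379 N and a = 60.379 / 14 = 4.3128 m/s².
Starting from rest over a distance of 3.3 m, v² = 2aL = 2 × 4.3128 × 3.3 = 28.4645, so v = 5.3352 m/s.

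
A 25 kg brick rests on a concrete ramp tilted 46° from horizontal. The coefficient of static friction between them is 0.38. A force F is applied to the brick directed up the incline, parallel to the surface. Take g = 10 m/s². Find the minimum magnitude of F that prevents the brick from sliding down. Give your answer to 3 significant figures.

114 N

The normal force is N = mg cos 46° = 173.665 N. With F at its minimum the brick is on the verge of sliding down, so static friction is at its maximum μ_s N = 0.38 × 173.665 = 65.993 N and acts up the slope.
Equilibrium along the incline: F + μ_s N = mg sin 46°, so F = 179.835 − 65.993 = 113.842 N.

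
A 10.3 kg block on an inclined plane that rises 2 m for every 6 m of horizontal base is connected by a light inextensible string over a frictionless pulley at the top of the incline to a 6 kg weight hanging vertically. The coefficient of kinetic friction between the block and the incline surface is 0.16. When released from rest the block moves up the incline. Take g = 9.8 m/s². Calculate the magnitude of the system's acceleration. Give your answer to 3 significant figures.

0.709 m/s²

For the block on the incline: the weight component along the slope is m₁g sin 18.43° = 10.3 × 9.8 × 0.3162 = 31.917 N and the normal force is N = m₁g cos 18.43° = 95.760 N.
Kinetic friction opposes the block's motion up the incline: f = μN = 0.16 × 95.760 = 15.322 N acting down the slope.
Newton's second law for the block (up-slope positive): T − 31.917 − 15.322 = 10.3 a. For the hanging weight (downward positive): 6 × 9.8 − T = 6 a.
Adding the two equations eliminates T: 11.561 = 16.3 a, so a = 0.7093 m/s².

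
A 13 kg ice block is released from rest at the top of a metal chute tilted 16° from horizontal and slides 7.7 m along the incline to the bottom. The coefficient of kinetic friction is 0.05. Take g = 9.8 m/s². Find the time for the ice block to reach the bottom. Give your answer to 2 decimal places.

The weight component along the incline is mg sin 16° = 35.116 N and the normal force is N = mg cos 16° = 122.465 N.
Friction up the slope is f = μN = 0.05 × 122.465 = 6.123 N, so the net downslope force is 35.116 − 6.123 = 28.993 N and a = 28.993 / 13 = 2.2302 m/s².
Starting from rest, L = ½at², so t = √(2L/a) = √(2 × 7.7 / 2.2302) = 2.6278 s.

2.63 s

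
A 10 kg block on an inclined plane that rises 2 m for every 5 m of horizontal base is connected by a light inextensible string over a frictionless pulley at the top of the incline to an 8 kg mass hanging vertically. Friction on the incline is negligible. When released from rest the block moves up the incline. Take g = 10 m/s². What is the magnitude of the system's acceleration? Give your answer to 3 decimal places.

For the block on the incline: the weight component along the slope is m₁g sin 21.80° = 10 × 10 × 0.3714 = 37.140 N and the normal force is N = m₁g cos 21.80° = 92.848 N.
Newton's second law for the block (up-slope positive): T − 37.140 = 10 a. For the hanging mass (downward positive): 8 × 10 − T = 8 a.
Adding the two equations eliminates T: 42.860 = 18 a, so a = 2.3811 m/s².

2.381 m/s²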